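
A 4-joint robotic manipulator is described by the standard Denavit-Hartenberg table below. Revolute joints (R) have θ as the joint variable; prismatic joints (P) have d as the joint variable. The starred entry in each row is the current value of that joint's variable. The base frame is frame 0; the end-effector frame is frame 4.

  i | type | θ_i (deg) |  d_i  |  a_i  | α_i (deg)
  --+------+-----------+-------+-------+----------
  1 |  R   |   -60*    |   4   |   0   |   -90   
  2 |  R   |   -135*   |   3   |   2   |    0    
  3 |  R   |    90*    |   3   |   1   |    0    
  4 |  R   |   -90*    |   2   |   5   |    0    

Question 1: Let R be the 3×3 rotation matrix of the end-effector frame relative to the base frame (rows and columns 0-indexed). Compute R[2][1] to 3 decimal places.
0.707

End-effector y-axis (col 1 of R) = (0.3536,-0.6124,0.7071)
R[2][1] = 0.7071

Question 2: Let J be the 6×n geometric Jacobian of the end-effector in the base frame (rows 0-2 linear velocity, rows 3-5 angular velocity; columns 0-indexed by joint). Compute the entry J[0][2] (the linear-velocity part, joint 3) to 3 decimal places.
2.121

axis z_2 = (0.8660,0.5000,0.0000); lever o_n−o_2 = (2.9159,4.9495,4.2426)
cross product → J_v[:, 2] = (2.1213,-3.6742,2.8284)
J_ω[:, 2] = z_2
entry J[0][2] = 2.1213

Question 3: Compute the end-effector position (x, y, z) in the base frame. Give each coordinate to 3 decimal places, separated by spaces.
after link 1: o_1 = (0.0000, 0.0000, 4.0000)
after link 2: o_2 = (1.8910, 2.7247, 5.4142)
after link 3: o_3 = (4.8426, 3.6124, 6.1213)
after link 4: o_4 = (4.8069, 7.6742, 9.6569)

4.807 7.674 9.657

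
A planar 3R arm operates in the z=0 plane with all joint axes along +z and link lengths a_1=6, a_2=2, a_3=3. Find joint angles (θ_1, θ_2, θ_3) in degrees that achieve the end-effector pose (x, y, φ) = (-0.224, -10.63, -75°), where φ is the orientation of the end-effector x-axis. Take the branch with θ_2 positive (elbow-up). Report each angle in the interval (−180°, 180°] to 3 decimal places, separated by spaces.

wrist centre = target − a_3·(cos φ, sin φ) = (-1.0005, -7.7322)
cos θ_2 = (60.7882−6²−2²)/(2·6·2) = 0.8662; θ_2 = 29.9830° (elbow-up)
β = atan2(-7.7322,-1.0005) = -97.3724°; ψ = atan2(0.9995,7.7323) = 7.3652°
θ_1 = β − ψ = -104.7377°
θ_3 = φ − θ_1 − θ_2 = -0.2453° (wrapped to (-180°,180°])

-104.738 29.983 -0.245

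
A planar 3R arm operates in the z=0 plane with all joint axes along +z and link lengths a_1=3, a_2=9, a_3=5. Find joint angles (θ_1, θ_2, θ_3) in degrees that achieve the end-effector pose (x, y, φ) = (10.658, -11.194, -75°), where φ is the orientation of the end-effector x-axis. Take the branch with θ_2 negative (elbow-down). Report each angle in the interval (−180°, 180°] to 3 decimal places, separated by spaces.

-0.007 -44.994 -29.999

wrist centre = target − a_3·(cos φ, sin φ) = (9.3639, -6.3644)
cos θ_2 = (128.1879−3²−9²)/(2·3·9) = 0.7072; θ_2 = -44.9938° (elbow-down)
β = atan2(-6.3644,9.3639) = -34.2028°; ψ = atan2(-6.3633,9.3647) = -34.1960°
θ_1 = β − ψ = -0.0068°
θ_3 = φ − θ_1 − θ_2 = -29.9995° (wrapped to (-180°,180°])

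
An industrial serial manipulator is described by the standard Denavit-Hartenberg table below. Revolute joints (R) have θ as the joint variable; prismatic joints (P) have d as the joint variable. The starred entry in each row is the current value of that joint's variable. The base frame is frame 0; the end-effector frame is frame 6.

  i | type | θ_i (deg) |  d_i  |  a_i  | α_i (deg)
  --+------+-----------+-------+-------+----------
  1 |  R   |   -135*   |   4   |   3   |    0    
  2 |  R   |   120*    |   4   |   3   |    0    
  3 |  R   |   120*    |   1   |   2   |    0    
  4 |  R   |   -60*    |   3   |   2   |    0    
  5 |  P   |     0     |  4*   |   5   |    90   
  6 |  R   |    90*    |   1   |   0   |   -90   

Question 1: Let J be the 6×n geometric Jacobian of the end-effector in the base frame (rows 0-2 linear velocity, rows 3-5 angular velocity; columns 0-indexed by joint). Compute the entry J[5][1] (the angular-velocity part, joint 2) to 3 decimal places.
axis z_1 = (0.0000,0.0000,1.0000); lever o_n−o_1 = (8.0370,5.3980,12.0000)
cross product → J_v[:, 1] = (-5.3980,8.0370,0.0000)
J_ω[:, 1] = z_1
entry J[5][1] = 1.0000

1.000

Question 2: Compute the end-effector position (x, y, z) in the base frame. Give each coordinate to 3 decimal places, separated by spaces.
5.916 3.277 16.000

after link 1: o_1 = (-2.1213, -2.1213, 4.0000)
after link 2: o_2 = (0.7765, -2.8978, 8.0000)
after link 3: o_3 = (0.2588, -0.9659, 9.0000)
after link 4: o_4 = (1.6730, 0.4483, 12.0000)
after link 5: o_5 = (5.2086, 3.9838, 16.0000)
after link 6: o_6 = (5.9157, 3.2767, 16.0000)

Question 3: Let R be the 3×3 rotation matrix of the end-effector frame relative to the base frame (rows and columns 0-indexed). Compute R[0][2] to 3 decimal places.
End-effector z-axis (col 2 of R) = (-0.7071,-0.7071,0.0000)
R[0][2] = -0.7071

-0.707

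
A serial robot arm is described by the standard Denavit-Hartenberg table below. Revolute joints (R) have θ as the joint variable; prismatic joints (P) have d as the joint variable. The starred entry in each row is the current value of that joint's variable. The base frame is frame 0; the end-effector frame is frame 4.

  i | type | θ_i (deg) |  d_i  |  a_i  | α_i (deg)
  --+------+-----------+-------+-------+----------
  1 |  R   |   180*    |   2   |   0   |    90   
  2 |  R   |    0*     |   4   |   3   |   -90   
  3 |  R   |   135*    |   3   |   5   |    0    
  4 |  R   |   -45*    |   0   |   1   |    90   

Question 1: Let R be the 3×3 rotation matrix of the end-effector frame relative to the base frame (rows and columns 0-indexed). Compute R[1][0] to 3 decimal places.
End-effector x-axis (col 0 of R) = (-0.0000,-1.0000,0.0000)
R[1][0] = -1.0000

-1.000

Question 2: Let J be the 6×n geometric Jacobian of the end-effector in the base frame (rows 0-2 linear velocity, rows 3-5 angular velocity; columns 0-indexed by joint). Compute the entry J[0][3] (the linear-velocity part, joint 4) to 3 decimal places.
1.000

axis z_3 = (0.0000,0.0000,1.0000); lever o_n−o_3 = (-0.0000,-1.0000,0.0000)
cross product → J_v[:, 3] = (1.0000,-0.0000,0.0000)
J_ω[:, 3] = z_3
entry J[0][3] = 1.0000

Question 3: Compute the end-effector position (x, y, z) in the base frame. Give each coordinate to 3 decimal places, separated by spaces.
after link 1: o_1 = (0.0000, 0.0000, 2.0000)
after link 2: o_2 = (-3.0000, 4.0000, 2.0000)
after link 3: o_3 = (0.5355, 0.4645, 5.0000)
after link 4: o_4 = (0.5355, -0.5355, 5.0000)

0.536 -0.536 5.000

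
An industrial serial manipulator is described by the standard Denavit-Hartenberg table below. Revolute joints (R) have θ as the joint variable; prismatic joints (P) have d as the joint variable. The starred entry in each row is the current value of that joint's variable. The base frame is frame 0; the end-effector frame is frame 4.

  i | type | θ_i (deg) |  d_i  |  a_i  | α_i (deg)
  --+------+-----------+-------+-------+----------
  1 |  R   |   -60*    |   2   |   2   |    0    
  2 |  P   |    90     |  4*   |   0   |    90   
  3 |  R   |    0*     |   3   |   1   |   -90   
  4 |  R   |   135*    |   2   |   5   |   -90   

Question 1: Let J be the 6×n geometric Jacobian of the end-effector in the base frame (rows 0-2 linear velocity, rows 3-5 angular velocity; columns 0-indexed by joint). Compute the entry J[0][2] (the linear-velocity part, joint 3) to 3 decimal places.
-1.732

axis z_2 = (0.5000,-0.8660,0.0000); lever o_n−o_2 = (-2.4636,-0.8040,2.0000)
cross product → J_v[:, 2] = (-1.7321,-1.0000,-2.5355)
J_ω[:, 2] = z_2
entry J[0][2] = -1.7321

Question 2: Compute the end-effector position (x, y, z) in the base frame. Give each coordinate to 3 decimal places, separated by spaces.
after link 1: o_1 = (1.0000, -1.7321, 2.0000)
after link 2: o_2 = (1.0000, -1.7321, 6.0000)
after link 3: o_3 = (3.3660, -3.8301, 6.0000)
after link 4: o_4 = (-1.4636, -2.5360, 8.0000)

-1.464 -2.536 8.000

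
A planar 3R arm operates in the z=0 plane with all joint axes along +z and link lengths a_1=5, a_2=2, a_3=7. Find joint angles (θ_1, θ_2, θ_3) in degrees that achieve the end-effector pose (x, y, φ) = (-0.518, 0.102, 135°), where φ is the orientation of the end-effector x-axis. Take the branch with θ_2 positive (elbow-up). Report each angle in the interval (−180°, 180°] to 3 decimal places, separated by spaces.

-60.002 45.004 149.997

wrist centre = target − a_3·(cos φ, sin φ) = (4.4317, -4.8477)
cos θ_2 = (43.1410−5²−2²)/(2·5·2) = 0.7071; θ_2 = 45.0044° (elbow-up)
β = atan2(-4.8477,4.4317) = -47.5669°; ψ = atan2(1.4143,6.4141) = 12.4349°
θ_1 = β − ψ = -60.0017°
θ_3 = φ − θ_1 − θ_2 = 149.9973° (wrapped to (-180°,180°])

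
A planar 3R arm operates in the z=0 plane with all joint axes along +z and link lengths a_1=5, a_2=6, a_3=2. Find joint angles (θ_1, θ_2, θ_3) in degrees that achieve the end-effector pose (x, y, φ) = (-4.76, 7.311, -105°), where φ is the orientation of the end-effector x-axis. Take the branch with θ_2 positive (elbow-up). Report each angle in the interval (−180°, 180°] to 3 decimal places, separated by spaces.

wrist centre = target − a_3·(cos φ, sin φ) = (-4.2424, 9.2429)
cos θ_2 = (103.4279−5²−6²)/(2·5·6) = 0.7071; θ_2 = 44.9979° (elbow-up)
β = atan2(9.2429,-4.2424) = 114.6546°; ψ = atan2(4.2425,9.2428) = 24.6554°
θ_1 = β − ψ = 89.9992°
θ_3 = φ − θ_1 − θ_2 = 120.0028° (wrapped to (-180°,180°])

89.999 44.998 120.003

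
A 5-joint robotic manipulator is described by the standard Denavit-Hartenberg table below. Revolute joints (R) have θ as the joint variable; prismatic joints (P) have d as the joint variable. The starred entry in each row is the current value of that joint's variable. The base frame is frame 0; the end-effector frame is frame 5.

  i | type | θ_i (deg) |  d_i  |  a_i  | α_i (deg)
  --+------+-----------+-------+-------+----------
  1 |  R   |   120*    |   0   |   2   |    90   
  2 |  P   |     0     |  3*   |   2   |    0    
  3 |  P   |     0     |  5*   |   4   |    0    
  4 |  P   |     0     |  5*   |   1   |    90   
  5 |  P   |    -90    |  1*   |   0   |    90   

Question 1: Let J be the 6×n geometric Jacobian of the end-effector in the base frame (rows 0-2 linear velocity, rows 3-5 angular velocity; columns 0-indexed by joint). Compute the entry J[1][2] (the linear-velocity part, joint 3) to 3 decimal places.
prismatic axis z_2 = (0.8660,0.5000,0.0000)
J_v[:, 2] = z_2; J_ω[:, 2] = (0,0,0)
entry J[1][2] = 0.5000

0.500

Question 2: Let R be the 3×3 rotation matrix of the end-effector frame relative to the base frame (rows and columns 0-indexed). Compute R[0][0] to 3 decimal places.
-0.866

End-effector x-axis (col 0 of R) = (-0.8660,-0.5000,-0.0000)
R[0][0] = -0.8660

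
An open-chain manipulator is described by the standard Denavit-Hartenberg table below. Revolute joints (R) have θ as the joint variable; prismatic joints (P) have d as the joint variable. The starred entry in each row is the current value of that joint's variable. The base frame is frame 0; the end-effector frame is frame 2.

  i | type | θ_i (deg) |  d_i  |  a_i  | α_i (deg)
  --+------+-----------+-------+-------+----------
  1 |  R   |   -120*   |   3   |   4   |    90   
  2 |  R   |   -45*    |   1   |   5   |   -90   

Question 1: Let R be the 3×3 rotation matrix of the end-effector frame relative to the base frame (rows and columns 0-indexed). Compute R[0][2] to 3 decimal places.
End-effector z-axis (col 2 of R) = (-0.3536,-0.6124,0.7071)
R[0][2] = -0.3536

-0.354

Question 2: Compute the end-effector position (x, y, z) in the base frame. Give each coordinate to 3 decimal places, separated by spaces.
-4.634 -6.026 -0.536

after link 1: o_1 = (-2.0000, -3.4641, 3.0000)
after link 2: o_2 = (-4.6338, -6.0260, -0.5355)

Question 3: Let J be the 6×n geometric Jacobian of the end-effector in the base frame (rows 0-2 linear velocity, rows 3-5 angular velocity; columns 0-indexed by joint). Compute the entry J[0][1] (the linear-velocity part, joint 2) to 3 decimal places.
axis z_1 = (-0.8660,0.5000,0.0000); lever o_n−o_1 = (-2.6338,-2.5619,-3.5355)
cross product → J_v[:, 1] = (-1.7678,-3.0619,3.5355)
J_ω[:, 1] = z_1
entry J[0][1] = -1.7678

-1.768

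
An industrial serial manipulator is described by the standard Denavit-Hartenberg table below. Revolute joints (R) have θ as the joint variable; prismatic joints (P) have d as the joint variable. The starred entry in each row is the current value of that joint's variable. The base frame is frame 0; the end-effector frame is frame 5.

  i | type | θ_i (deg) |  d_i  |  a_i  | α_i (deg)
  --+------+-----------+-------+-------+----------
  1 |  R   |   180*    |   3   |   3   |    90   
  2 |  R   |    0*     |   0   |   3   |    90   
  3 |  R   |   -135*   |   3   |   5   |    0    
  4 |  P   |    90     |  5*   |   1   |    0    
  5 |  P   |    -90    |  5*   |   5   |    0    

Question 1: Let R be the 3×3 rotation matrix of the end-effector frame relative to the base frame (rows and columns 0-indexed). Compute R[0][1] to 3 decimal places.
-0.707

End-effector y-axis (col 1 of R) = (-0.7071,-0.7071,-0.0000)
R[0][1] = -0.7071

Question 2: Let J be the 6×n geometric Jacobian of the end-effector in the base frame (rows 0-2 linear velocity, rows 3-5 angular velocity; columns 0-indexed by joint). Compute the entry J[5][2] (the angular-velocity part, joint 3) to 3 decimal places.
-1.000

axis z_2 = (0.0000,0.0000,-1.0000); lever o_n−o_2 = (6.3640,-7.7782,-13.0000)
cross product → J_v[:, 2] = (-7.7782,-6.3640,-0.0000)
J_ω[:, 2] = z_2
entry J[5][2] = -1.0000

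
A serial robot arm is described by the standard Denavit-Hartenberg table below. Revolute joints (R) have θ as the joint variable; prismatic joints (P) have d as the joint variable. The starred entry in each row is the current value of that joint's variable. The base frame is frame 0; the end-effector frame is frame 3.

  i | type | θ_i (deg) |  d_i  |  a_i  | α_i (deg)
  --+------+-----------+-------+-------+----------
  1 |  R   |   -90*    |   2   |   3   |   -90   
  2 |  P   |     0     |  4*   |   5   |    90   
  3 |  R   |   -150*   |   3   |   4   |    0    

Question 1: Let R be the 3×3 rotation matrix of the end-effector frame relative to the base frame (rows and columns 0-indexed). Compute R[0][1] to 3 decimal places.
End-effector y-axis (col 1 of R) = (-0.8660,-0.5000,0.0000)
R[0][1] = -0.8660

-0.866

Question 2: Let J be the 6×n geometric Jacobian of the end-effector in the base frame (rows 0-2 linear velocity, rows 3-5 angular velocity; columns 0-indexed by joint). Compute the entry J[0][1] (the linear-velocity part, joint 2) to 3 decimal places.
prismatic axis z_1 = (1.0000,0.0000,0.0000)
J_v[:, 1] = z_1; J_ω[:, 1] = (0,0,0)
entry J[0][1] = 1.0000

1.000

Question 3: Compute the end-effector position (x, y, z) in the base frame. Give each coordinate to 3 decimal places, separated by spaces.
after link 1: o_1 = (0.0000, -3.0000, 2.0000)
after link 2: o_2 = (4.0000, -8.0000, 2.0000)
after link 3: o_3 = (2.0000, -4.5359, 5.0000)

2.000 -4.536 5.000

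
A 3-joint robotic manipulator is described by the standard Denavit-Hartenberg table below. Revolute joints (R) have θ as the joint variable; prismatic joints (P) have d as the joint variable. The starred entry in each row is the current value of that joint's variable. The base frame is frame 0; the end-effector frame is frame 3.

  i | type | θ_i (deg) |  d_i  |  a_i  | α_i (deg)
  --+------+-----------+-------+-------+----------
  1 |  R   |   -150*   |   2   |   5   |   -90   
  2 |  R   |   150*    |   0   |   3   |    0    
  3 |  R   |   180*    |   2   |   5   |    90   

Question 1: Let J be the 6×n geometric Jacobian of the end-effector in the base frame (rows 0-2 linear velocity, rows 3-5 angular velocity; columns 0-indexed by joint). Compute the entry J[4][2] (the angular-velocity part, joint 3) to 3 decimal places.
-0.866

axis z_2 = (0.5000,-0.8660,0.0000); lever o_n−o_2 = (-2.7500,-3.8971,2.5000)
cross product → J_v[:, 2] = (-2.1651,-1.2500,-4.3301)
J_ω[:, 2] = z_2
entry J[4][2] = -0.8660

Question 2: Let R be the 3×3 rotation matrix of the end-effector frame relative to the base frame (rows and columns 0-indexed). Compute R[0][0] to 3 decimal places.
-0.750

End-effector x-axis (col 0 of R) = (-0.7500,-0.4330,0.5000)
R[0][0] = -0.7500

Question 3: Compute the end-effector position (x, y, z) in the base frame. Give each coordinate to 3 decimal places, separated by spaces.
after link 1: o_1 = (-4.3301, -2.5000, 2.0000)
after link 2: o_2 = (-2.0801, -1.2010, 0.5000)
after link 3: o_3 = (-4.8301, -5.0981, 3.0000)

-4.830 -5.098 3.000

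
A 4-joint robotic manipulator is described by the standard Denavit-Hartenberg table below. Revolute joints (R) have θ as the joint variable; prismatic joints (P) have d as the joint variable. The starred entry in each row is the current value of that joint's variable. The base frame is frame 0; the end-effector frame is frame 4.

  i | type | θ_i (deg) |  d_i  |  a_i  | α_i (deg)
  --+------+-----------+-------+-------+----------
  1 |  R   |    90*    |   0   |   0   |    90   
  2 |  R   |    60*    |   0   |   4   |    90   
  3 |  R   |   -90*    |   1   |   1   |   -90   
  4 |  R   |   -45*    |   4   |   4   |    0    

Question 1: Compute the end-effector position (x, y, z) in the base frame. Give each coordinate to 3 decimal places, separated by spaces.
-3.828 7.316 5.014

after link 1: o_1 = (0.0000, 0.0000, 0.0000)
after link 2: o_2 = (-0.0000, 2.0000, 3.4641)
after link 3: o_3 = (-1.0000, 2.8660, 2.9641)
after link 4: o_4 = (-3.8284, 7.3155, 5.0140)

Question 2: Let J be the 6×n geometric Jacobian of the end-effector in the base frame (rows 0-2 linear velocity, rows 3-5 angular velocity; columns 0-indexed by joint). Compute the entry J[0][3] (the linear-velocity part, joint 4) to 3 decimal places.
axis z_3 = (0.0000,0.5000,0.8660); lever o_n−o_3 = (-2.8284,4.4495,2.0499)
cross product → J_v[:, 3] = (-2.8284,-2.4495,1.4142)
J_ω[:, 3] = z_3
entry J[0][3] = -2.8284

-2.828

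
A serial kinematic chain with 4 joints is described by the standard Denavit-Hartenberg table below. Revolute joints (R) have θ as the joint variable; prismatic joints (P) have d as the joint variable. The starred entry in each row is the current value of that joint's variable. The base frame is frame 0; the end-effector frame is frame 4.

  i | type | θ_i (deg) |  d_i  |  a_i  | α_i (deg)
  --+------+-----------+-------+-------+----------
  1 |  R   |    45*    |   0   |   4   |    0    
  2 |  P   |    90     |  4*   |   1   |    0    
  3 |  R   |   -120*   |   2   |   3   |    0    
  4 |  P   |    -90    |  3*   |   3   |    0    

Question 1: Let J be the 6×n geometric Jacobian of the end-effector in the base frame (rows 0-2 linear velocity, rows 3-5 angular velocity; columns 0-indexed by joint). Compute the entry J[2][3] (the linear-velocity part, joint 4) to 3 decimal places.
prismatic axis z_3 = (0.0000,0.0000,1.0000)
J_v[:, 3] = z_3; J_ω[:, 3] = (0,0,0)
entry J[2][3] = 1.0000

1.000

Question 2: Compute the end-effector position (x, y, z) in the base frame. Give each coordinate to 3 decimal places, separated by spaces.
5.796 1.414 9.000

after link 1: o_1 = (2.8284, 2.8284, 0.0000)
after link 2: o_2 = (2.1213, 3.5355, 4.0000)
after link 3: o_3 = (5.0191, 4.3120, 6.0000)
after link 4: o_4 = (5.7956, 1.4142, 9.0000)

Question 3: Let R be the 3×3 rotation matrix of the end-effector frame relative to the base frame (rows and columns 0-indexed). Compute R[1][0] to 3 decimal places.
End-effector x-axis (col 0 of R) = (0.2588,-0.9659,0.0000)
R[1][0] = -0.9659

-0.966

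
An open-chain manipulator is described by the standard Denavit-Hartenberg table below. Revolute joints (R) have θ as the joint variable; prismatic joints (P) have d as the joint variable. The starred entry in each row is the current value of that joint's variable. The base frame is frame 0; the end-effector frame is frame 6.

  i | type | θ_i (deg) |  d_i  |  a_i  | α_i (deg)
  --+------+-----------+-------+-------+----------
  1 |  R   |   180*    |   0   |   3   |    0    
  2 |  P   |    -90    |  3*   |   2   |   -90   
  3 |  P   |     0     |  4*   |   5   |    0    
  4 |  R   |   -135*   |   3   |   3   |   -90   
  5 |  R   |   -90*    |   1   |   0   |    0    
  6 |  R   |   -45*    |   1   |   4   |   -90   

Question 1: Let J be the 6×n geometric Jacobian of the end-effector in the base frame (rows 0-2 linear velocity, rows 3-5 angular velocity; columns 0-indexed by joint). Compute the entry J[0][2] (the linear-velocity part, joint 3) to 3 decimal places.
-1.000

prismatic axis z_2 = (-1.0000,0.0000,0.0000)
J_v[:, 2] = z_2; J_ω[:, 2] = (0,0,0)
entry J[0][2] = -1.0000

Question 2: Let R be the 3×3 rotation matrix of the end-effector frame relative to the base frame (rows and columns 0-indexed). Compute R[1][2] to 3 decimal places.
-0.500

End-effector z-axis (col 2 of R) = (-0.7071,-0.5000,0.5000)
R[1][2] = -0.5000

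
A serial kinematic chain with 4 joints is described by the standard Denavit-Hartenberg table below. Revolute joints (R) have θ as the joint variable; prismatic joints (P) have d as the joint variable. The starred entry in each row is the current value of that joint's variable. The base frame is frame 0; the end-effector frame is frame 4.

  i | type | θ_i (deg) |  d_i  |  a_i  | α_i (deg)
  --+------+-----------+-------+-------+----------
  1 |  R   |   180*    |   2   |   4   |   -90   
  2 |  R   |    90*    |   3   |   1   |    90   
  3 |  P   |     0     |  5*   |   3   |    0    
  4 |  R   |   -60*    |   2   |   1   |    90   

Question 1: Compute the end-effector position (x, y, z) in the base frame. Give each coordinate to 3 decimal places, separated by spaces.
-11.000 -2.134 -2.500

after link 1: o_1 = (-4.0000, 0.0000, 2.0000)
after link 2: o_2 = (-4.0000, -3.0000, 1.0000)
after link 3: o_3 = (-9.0000, -3.0000, -2.0000)
after link 4: o_4 = (-11.0000, -2.1340, -2.5000)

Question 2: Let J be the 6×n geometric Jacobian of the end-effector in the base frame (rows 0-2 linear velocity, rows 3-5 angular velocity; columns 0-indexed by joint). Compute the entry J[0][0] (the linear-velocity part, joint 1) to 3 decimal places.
axis z_0 = ẑ; lever o_n−o_0 = (-11.0000,-2.1340,-2.5000)
cross product → J_v[:, 0] = (2.1340,-11.0000,0.0000)
J_ω[:, 0] = z_0
entry J[0][0] = 2.1340

2.134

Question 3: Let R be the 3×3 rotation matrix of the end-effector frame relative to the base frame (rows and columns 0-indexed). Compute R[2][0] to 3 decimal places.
-0.500

End-effector x-axis (col 0 of R) = (0.0000,0.8660,-0.5000)
R[2][0] = -0.5000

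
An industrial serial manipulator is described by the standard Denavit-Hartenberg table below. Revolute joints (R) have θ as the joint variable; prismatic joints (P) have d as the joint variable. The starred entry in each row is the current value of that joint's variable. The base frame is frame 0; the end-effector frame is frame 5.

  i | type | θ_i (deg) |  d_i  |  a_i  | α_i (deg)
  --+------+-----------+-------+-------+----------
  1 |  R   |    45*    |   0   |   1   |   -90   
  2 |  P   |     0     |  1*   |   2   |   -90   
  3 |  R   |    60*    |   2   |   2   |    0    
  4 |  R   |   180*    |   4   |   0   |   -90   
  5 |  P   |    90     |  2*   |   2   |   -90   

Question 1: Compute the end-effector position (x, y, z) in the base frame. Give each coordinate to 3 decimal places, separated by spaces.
3.864 4.243 -4.000

after link 1: o_1 = (0.7071, 0.7071, 0.0000)
after link 2: o_2 = (1.4142, 2.8284, 0.0000)
after link 3: o_3 = (3.3461, 2.3108, -2.0000)
after link 4: o_4 = (3.3461, 2.3108, -6.0000)
after link 5: o_5 = (3.8637, 4.2426, -4.0000)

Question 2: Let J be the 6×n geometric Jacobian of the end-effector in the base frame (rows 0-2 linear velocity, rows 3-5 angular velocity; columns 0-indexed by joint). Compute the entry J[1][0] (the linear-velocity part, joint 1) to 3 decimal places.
axis z_0 = ẑ; lever o_n−o_0 = (3.8637,4.2426,-4.0000)
cross product → J_v[:, 0] = (-4.2426,3.8637,0.0000)
J_ω[:, 0] = z_0
entry J[1][0] = 3.8637

3.864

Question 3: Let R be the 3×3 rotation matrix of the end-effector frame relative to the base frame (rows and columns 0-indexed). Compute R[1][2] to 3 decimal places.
End-effector z-axis (col 2 of R) = (0.9659,-0.2588,-0.0000)
R[1][2] = -0.2588

-0.259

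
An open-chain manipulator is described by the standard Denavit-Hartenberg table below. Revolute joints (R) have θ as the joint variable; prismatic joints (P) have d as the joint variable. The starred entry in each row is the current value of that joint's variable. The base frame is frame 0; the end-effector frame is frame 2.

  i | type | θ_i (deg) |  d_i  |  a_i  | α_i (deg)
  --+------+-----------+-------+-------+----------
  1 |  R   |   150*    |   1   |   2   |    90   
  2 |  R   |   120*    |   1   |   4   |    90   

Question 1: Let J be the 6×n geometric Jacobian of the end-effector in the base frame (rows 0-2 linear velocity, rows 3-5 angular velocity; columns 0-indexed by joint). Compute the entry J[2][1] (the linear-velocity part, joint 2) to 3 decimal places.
axis z_1 = (0.5000,0.8660,0.0000); lever o_n−o_1 = (2.2321,-0.1340,3.4641)
cross product → J_v[:, 1] = (3.0000,-1.7321,-2.0000)
J_ω[:, 1] = z_1
entry J[2][1] = -2.0000

-2.000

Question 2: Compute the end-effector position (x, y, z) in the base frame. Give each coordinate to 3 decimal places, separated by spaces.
after link 1: o_1 = (-1.7321, 1.0000, 1.0000)
after link 2: o_2 = (0.5000, 0.8660, 4.4641)

0.500 0.866 4.464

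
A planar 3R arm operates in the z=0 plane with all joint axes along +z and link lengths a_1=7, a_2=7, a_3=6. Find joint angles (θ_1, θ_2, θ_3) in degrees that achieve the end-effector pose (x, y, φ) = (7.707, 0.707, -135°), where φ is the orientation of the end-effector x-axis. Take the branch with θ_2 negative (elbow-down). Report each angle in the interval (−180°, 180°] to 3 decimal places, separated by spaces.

wrist centre = target − a_3·(cos φ, sin φ) = (11.9496, 4.9496)
cos θ_2 = (167.2929−7²−7²)/(2·7·7) = 0.7071; θ_2 = -45.0030° (elbow-down)
β = atan2(4.9496,11.9496) = 22.4997°; ψ = atan2(-4.9500,11.9495) = -22.5015°
θ_1 = β − ψ = 45.0012°
θ_3 = φ − θ_1 − θ_2 = -134.9983° (wrapped to (-180°,180°])

45.001 -45.003 -134.998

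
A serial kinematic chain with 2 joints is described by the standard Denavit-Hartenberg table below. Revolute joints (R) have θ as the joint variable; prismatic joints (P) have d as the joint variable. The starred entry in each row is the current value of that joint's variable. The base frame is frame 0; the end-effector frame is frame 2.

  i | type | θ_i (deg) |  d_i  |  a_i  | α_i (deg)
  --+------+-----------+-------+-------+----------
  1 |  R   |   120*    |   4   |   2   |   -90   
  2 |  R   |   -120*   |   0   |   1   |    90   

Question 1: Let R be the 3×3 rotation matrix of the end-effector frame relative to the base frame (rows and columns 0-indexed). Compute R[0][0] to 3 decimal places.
0.250

End-effector x-axis (col 0 of R) = (0.2500,-0.4330,0.8660)
R[0][0] = 0.2500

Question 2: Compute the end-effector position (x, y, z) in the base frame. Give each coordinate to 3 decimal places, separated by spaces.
after link 1: o_1 = (-1.0000, 1.7321, 4.0000)
after link 2: o_2 = (-0.7500, 1.2990, 4.8660)

-0.750 1.299 4.866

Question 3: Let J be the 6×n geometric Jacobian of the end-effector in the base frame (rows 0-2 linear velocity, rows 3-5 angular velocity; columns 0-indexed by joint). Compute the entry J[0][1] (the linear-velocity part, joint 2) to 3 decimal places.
axis z_1 = (-0.8660,-0.5000,0.0000); lever o_n−o_1 = (0.2500,-0.4330,0.8660)
cross product → J_v[:, 1] = (-0.4330,0.7500,0.5000)
J_ω[:, 1] = z_1
entry J[0][1] = -0.4330

-0.433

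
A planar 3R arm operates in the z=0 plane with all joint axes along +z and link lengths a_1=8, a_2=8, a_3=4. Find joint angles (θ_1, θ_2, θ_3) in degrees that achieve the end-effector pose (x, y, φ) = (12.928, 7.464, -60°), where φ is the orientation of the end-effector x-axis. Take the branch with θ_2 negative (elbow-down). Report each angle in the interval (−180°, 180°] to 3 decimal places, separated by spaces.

60.003 -30.006 -89.997

wrist centre = target − a_3·(cos φ, sin φ) = (10.9280, 10.9281)
cos θ_2 = (238.8446−8²−8²)/(2·8·8) = 0.8660; θ_2 = -30.0060° (elbow-down)
β = atan2(10.9281,10.9280) = 45.0003°; ψ = atan2(-4.0007,14.9278) = -15.0030°
θ_1 = β − ψ = 60.0032°
θ_3 = φ − θ_1 − θ_2 = -89.9973° (wrapped to (-180°,180°])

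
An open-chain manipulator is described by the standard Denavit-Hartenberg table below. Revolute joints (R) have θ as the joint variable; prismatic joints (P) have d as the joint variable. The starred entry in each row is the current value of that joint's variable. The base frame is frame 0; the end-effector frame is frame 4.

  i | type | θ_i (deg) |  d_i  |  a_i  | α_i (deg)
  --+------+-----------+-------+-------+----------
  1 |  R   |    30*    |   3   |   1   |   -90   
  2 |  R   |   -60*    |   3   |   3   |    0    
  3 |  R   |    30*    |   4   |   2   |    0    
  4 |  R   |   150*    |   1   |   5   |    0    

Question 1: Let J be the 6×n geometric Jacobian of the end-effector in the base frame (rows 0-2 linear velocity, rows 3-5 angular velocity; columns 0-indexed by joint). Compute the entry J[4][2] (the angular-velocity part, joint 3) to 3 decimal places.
0.866

axis z_2 = (-0.5000,0.8660,0.0000); lever o_n−o_2 = (-3.1651,3.9462,-3.3301)
cross product → J_v[:, 2] = (-2.8840,-1.6651,0.7679)
J_ω[:, 2] = z_2
entry J[4][2] = 0.8660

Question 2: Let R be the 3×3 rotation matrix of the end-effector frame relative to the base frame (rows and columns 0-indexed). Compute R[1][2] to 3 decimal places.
0.866

End-effector z-axis (col 2 of R) = (-0.5000,0.8660,0.0000)
R[1][2] = 0.8660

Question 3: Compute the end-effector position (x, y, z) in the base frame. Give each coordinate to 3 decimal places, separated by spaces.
-2.500 7.794 2.268

after link 1: o_1 = (0.8660, 0.5000, 3.0000)
after link 2: o_2 = (0.6651, 3.8481, 5.5981)
after link 3: o_3 = (0.1651, 8.1782, 6.5981)
after link 4: o_4 = (-2.5000, 7.7942, 2.2679)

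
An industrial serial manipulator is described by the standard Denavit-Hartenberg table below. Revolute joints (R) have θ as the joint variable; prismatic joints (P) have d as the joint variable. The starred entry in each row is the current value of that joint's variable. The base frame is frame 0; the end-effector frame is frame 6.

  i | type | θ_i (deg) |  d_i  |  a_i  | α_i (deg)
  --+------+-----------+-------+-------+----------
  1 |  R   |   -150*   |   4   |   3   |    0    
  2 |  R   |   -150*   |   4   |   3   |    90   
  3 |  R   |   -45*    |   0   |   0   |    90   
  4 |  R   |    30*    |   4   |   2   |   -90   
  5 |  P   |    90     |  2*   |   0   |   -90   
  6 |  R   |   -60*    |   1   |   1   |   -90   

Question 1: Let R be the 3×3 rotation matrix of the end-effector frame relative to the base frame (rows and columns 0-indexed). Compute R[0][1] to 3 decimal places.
0.739

End-effector y-axis (col 1 of R) = (0.7392,0.2803,-0.6124)
R[0][1] = 0.7392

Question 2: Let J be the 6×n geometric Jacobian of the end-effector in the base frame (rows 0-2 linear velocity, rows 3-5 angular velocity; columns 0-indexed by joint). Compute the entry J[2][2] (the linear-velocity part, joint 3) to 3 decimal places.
-2.876

axis z_2 = (0.8660,-0.5000,0.0000); lever o_n−o_2 = (1.1446,-3.9815,-2.0740)
cross product → J_v[:, 2] = (1.0370,1.7961,-2.8758)
J_ω[:, 2] = z_2
entry J[2][2] = -2.8758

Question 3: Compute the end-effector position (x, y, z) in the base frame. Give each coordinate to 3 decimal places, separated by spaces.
after link 1: o_1 = (-2.5981, -1.5000, 4.0000)
after link 2: o_2 = (-1.0981, 1.0981, 8.0000)
after link 3: o_3 = (-1.0981, 1.0981, 8.0000)
after link 4: o_4 = (-1.0339, -0.7908, 3.9468)
after link 5: o_5 = (0.1126, -2.2692, 4.6539)
after link 6: o_6 = (0.0466, -2.8835, 5.9260)

0.047 -2.883 5.926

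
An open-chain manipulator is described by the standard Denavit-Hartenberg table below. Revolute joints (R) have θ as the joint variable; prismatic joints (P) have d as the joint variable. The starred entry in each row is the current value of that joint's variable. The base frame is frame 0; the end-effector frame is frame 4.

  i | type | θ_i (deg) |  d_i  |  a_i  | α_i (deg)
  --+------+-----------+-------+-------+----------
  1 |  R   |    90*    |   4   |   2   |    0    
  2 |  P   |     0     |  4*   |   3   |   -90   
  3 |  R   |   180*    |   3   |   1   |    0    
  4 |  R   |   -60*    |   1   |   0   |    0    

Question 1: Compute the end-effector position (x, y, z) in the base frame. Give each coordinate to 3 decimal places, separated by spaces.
-4.000 4.000 8.000

after link 1: o_1 = (0.0000, 2.0000, 4.0000)
after link 2: o_2 = (0.0000, 5.0000, 8.0000)
after link 3: o_3 = (-3.0000, 4.0000, 8.0000)
after link 4: o_4 = (-4.0000, 4.0000, 8.0000)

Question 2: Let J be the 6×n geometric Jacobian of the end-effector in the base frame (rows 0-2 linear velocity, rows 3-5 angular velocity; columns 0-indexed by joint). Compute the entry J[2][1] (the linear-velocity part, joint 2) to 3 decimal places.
prismatic axis z_1 = (0.0000,0.0000,1.0000)
J_v[:, 1] = z_1; J_ω[:, 1] = (0,0,0)
entry J[2][1] = 1.0000

1.000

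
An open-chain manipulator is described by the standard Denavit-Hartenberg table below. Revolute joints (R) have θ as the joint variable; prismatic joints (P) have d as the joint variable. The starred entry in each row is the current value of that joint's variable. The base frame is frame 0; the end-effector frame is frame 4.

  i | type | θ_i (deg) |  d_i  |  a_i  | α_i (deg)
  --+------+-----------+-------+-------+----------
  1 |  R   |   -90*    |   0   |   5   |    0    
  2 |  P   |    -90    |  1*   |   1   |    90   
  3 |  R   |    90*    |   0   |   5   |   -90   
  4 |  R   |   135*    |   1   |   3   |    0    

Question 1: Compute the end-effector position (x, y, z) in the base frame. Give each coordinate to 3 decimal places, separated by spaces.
after link 1: o_1 = (0.0000, -5.0000, 0.0000)
after link 2: o_2 = (-1.0000, -5.0000, 1.0000)
after link 3: o_3 = (-1.0000, -5.0000, 6.0000)
after link 4: o_4 = (0.0000, -7.1213, 3.8787)

0.000 -7.121 3.879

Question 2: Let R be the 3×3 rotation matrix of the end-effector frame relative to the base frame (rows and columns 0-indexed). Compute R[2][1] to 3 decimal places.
End-effector y-axis (col 1 of R) = (-0.0000,0.7071,-0.7071)
R[2][1] = -0.7071

-0.707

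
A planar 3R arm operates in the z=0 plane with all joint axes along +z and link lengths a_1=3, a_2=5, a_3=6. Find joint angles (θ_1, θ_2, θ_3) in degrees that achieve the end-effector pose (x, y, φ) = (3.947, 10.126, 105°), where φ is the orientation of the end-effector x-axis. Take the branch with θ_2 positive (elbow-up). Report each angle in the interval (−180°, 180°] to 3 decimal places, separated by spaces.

wrist centre = target − a_3·(cos φ, sin φ) = (5.4999, 4.3304)
cos θ_2 = (49.0018−3²−5²)/(2·3·5) = 0.5001; θ_2 = 59.9960° (elbow-up)
β = atan2(4.3304,5.4999) = 38.2157°; ψ = atan2(4.3300,5.5003) = 38.2106°
θ_1 = β − ψ = 0.0051°
θ_3 = φ − θ_1 − θ_2 = 44.9989° (wrapped to (-180°,180°])

0.005 59.996 44.999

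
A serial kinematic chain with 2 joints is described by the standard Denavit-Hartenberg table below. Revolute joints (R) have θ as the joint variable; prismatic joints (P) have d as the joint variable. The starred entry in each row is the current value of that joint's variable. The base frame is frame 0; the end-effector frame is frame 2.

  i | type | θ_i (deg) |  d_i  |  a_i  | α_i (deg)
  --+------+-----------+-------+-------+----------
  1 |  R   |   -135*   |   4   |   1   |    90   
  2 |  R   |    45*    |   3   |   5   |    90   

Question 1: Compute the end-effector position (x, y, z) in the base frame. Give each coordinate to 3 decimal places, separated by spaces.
-5.328 -1.086 7.536

after link 1: o_1 = (-0.7071, -0.7071, 4.0000)
after link 2: o_2 = (-5.3284, -1.0858, 7.5355)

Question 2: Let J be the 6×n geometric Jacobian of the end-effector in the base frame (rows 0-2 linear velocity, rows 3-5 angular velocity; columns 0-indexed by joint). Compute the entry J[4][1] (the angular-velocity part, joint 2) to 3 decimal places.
0.707

axis z_1 = (-0.7071,0.7071,0.0000); lever o_n−o_1 = (-4.6213,-0.3787,3.5355)
cross product → J_v[:, 1] = (2.5000,2.5000,3.5355)
J_ω[:, 1] = z_1
entry J[4][1] = 0.7071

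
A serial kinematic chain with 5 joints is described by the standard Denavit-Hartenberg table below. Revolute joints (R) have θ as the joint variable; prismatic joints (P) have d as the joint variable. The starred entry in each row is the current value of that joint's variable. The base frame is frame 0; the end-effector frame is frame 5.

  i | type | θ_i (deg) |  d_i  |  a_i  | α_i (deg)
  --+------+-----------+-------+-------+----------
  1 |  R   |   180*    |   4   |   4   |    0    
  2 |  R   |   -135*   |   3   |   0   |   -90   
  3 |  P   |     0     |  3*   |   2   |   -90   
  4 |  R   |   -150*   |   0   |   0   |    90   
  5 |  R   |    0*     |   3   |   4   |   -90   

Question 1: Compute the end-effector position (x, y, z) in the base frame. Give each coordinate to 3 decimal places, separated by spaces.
after link 1: o_1 = (-4.0000, 0.0000, 4.0000)
after link 2: o_2 = (-4.0000, 0.0000, 7.0000)
after link 3: o_3 = (-4.7071, 3.5355, 7.0000)
after link 4: o_4 = (-4.7071, 3.5355, 7.0000)
after link 5: o_5 = (-7.7944, -0.3975, 7.0000)

-7.794 -0.398 7.000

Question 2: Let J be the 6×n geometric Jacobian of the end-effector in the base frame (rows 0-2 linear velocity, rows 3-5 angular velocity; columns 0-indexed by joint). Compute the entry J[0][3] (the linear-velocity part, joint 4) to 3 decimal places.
axis z_3 = (-0.0000,0.0000,-1.0000); lever o_n−o_3 = (-3.0872,-3.9331,0.0000)
cross product → J_v[:, 3] = (-3.9331,3.0872,0.0000)
J_ω[:, 3] = z_3
entry J[0][3] = -3.9331

-3.933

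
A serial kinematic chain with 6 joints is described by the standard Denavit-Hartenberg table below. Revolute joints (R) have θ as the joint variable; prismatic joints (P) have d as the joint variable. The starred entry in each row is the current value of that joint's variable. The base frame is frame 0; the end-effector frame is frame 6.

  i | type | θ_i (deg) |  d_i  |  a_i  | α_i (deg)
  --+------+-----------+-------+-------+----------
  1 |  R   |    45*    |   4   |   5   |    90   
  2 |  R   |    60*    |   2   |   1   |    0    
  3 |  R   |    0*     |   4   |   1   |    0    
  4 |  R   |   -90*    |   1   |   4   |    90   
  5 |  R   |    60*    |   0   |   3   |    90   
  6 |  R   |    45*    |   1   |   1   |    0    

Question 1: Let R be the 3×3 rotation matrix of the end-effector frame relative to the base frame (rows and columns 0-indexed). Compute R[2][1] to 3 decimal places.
End-effector y-axis (col 1 of R) = (-0.8995,-0.0335,-0.4356)
R[2][1] = -0.4356

-0.436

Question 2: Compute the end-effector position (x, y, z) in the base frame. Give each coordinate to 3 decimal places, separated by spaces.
after link 1: o_1 = (3.5355, 3.5355, 4.0000)
after link 2: o_2 = (5.3033, 2.4749, 4.8660)
after link 3: o_3 = (8.4853, -0.0000, 5.7321)
after link 4: o_4 = (11.6419, 1.7424, 3.7321)
after link 5: o_5 = (14.3976, 0.8238, 2.9821)
after link 6: o_6 = (14.9738, 1.2412, 1.7599)

14.974 1.241 1.760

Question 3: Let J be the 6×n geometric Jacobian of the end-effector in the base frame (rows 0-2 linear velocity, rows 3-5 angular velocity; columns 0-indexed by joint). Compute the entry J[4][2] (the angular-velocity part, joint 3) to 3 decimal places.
axis z_2 = (0.7071,-0.7071,0.0000); lever o_n−o_2 = (9.6705,-1.2337,-3.1061)
cross product → J_v[:, 2] = (2.1964,2.1964,5.9658)
J_ω[:, 2] = z_2
entry J[4][2] = -0.7071

-0.707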